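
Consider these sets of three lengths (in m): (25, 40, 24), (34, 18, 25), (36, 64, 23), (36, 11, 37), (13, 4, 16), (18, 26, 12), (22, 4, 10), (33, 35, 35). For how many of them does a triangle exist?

6

(24,25,40): 24+25 > 40 → valid
(18,25,34): 18+25 > 34 → valid
(23,36,64): 23+36 ≤ 64 → not valid
(11,36,37): 11+36 > 37 → valid
(4,13,16): 4+13 > 16 → valid
(12,18,26): 12+18 > 26 → valid
(4,10,22): 4+10 ≤ 22 → not valid
(33,35,35): 33+35 > 35 → valid
6 of the 8 triples form a triangle.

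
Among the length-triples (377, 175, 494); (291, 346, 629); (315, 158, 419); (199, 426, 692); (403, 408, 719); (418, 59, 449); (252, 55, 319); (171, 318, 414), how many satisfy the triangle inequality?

6

(175,377,494): 175+377 > 494 → valid
(291,346,629): 291+346 > 629 → valid
(158,315,419): 158+315 > 419 → valid
(199,426,692): 199+426 ≤ 692 → not valid
(403,408,719): 403+408 > 719 → valid
(59,418,449): 59+418 > 449 → valid
(55,252,319): 55+252 ≤ 319 → not valid
(171,318,414): 171+318 > 414 → valid
6 of the 8 triples form a triangle.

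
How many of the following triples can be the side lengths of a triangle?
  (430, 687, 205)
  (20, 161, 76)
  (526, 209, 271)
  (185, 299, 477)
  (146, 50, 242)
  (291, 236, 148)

2

(205,430,687): 205+430 ≤ 687 → not valid
(20,76,161): 20+76 ≤ 161 → not valid
(209,271,526): 209+271 ≤ 526 → not valid
(185,299,477): 185+299 > 477 → valid
(50,146,242): 50+146 ≤ 242 → not valid
(148,236,291): 148+236 > 291 → valid
2 of the 6 triples form a triangle.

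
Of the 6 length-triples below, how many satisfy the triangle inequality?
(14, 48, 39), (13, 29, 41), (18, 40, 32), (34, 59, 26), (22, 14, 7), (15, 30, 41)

5

(14,39,48): 14+39 > 48 → valid
(13,29,41): 13+29 > 41 → valid
(18,32,40): 18+32 > 40 → valid
(26,34,59): 26+34 > 59 → valid
(7,14,22): 7+14 ≤ 22 → not valid
(15,30,41): 15+30 > 41 → valid
5 of the 6 triples form a triangle.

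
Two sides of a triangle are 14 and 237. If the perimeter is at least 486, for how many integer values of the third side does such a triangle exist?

16

Triangle inequality: 223 < x < 251. Perimeter ≥ 486 gives x ≥ 486 − 14 − 237 = 235.
So 235 ≤ x < 251; integers 235 through 250: 16 values.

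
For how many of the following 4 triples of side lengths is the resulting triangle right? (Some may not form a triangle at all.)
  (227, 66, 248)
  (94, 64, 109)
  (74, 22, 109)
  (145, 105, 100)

1

(227,66,248): 66²+227² = 55885 < 61504 = 248² → obtuse
(94,64,109): 64²+94² = 12932 > 11881 = 109² → acute
(74,22,109): 22+74 ≤ 109, not a triangle
(145,105,100): 100²+105² = 21025 = 145² → right
1 of the 4 is right.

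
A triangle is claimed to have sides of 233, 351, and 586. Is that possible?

No

The longest side is 586, but the other two sum to only 584.
584 < 586, so the triangle inequality fails.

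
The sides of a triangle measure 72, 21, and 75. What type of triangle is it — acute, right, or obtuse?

Compare the square of the longest side to the sum of squares of the other two: 21² + 72² = 5625 = 75².

right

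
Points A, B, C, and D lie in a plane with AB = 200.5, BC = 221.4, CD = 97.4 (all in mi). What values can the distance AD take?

The maximum is all hops collinear in one direction: 200.5 + 221.4 + 97.4 = 519.3.
The longest hop is 221.4; the others sum to 297.9. Since 221.4 ≤ 297.9, the path can fold back on itself completely, so the minimum distance is 0.

0 ≤ AD ≤ 519.3 mi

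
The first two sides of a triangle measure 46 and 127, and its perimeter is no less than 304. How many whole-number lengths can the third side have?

Triangle inequality: 81 < x < 173. Perimeter ≥ 304 gives x ≥ 304 − 46 − 127 = 131.
So 131 ≤ x < 173; integers 131 through 172: 42 values.

42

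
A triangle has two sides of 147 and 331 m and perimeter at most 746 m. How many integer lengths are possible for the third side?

Triangle inequality: 184 < x < 478. Perimeter ≤ 746 gives x ≤ 746 − 147 − 331 = 268.
So 184 < x ≤ 268; integers 185 through 268: 84 values.

84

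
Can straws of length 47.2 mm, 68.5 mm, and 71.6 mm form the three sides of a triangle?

Yes

The longest side is 71.6, and the other two sum to 115.7.
Since 115.7 > 71.6, the triangle inequality holds.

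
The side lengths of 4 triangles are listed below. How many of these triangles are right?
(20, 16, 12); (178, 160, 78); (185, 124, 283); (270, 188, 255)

2

(20,16,12): 12²+16² = 400 = 20² → right
(178,160,78): 78²+160² = 31684 = 178² → right
(185,124,283): 124²+185² = 49601 < 80089 = 283² → obtuse
(270,188,255): 188²+255² = 100369 > 72900 = 270² → acute
2 of the 4 are right.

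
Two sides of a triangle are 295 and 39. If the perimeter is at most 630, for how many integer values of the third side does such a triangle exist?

40

Triangle inequality: 256 < x < 334. Perimeter ≤ 630 gives x ≤ 630 − 295 − 39 = 296.
So 256 < x ≤ 296; integers 257 through 296: 40 values.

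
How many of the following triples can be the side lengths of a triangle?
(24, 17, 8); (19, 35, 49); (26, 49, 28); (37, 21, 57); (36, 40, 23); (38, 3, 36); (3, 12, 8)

(8,17,24): 8+17 > 24 → valid
(19,35,49): 19+35 > 49 → valid
(26,28,49): 26+28 > 49 → valid
(21,37,57): 21+37 > 57 → valid
(23,36,40): 23+36 > 40 → valid
(3,36,38): 3+36 > 38 → valid
(3,8,12): 3+8 ≤ 12 → not valid
6 of the 7 triples form a triangle.

6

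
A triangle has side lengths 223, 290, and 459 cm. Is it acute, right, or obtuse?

Compare the square of the longest side to the sum of squares of the other two: 223² + 290² = 133829 < 210681 = 459².

obtuse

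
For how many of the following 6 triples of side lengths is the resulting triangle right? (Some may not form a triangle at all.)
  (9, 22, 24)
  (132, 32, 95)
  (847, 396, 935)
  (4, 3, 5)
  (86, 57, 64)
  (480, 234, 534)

(9,22,24): 9²+22² = 565 < 576 = 24² → obtuse
(132,32,95): 32+95 ≤ 132, not a triangle
(847,396,935): 396²+847² = 874225 = 935² → right
(4,3,5): 3²+4² = 25 = 5² → right
(86,57,64): 57²+64² = 7345 < 7396 = 86² → obtuse
(480,234,534): 234²+480² = 285156 = 534² → right
3 of the 6 are right.

3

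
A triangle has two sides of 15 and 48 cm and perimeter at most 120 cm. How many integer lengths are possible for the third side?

24

Triangle inequality: 33 < x < 63. Perimeter ≤ 120 gives x ≤ 120 − 15 − 48 = 57.
So 33 < x ≤ 57; integers 34 through 57: 24 values.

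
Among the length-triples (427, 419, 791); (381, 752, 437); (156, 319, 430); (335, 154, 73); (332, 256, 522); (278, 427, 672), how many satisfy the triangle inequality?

(419,427,791): 419+427 > 791 → valid
(381,437,752): 381+437 > 752 → valid
(156,319,430): 156+319 > 430 → valid
(73,154,335): 73+154 ≤ 335 → not valid
(256,332,522): 256+332 > 522 → valid
(278,427,672): 278+427 > 672 → valid
5 of the 6 triples form a triangle.

5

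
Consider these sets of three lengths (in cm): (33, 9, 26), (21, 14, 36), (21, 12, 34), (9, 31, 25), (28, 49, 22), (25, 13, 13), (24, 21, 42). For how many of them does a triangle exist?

5

(9,26,33): 9+26 > 33 → valid
(14,21,36): 14+21 ≤ 36 → not valid
(12,21,34): 12+21 ≤ 34 → not valid
(9,25,31): 9+25 > 31 → valid
(22,28,49): 22+28 > 49 → valid
(13,13,25): 13+13 > 25 → valid
(21,24,42): 21+24 > 42 → valid
5 of the 7 triples form a triangle.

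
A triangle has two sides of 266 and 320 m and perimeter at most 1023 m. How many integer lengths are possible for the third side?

383

Triangle inequality: 54 < x < 586. Perimeter ≤ 1023 gives x ≤ 1023 − 266 − 320 = 437.
So 54 < x ≤ 437; integers 55 through 437: 383 values.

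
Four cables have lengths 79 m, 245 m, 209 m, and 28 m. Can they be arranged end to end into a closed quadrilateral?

Yes

A quadrilateral exists iff every side is shorter than the sum of the others — equivalently, the longest side is less than the sum of the rest.
Longest side 245 < 316 (sum of the remaining 3), so yes.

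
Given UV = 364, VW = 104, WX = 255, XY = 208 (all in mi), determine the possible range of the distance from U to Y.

0 ≤ UY ≤ 931 mi

The maximum is all hops collinear in one direction: 364 + 104 + 255 + 208 = 931.
The longest hop is 364; the others sum to 567. Since 364 ≤ 567, the path can fold back on itself completely, so the minimum distance is 0.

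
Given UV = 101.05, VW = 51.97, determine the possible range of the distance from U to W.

By the triangle inequality, |101.05 − 51.97| ≤ UW ≤ 101.05 + 51.97.

49.08 ≤ UW ≤ 153.02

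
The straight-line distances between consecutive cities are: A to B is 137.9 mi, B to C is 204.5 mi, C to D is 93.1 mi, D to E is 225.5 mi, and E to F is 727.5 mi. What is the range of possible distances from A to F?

The maximum is all hops collinear in one direction: 137.9 + 204.5 + 93.1 + 225.5 + 727.5 = 1388.5.
The longest hop is 727.5; the others sum to 661.0. Folding the others back against it leaves at least 727.5 − 661.0 = 66.5.

66.5 ≤ AF ≤ 1388.5 mi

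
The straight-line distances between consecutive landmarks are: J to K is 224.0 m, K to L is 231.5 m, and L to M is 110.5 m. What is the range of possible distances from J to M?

0 ≤ JM ≤ 566.0 m

The maximum is all hops collinear in one direction: 224.0 + 231.5 + 110.5 = 566.0.
The longest hop is 231.5; the others sum to 334.5. Since 231.5 ≤ 334.5, the path can fold back on itself completely, so the minimum distance is 0.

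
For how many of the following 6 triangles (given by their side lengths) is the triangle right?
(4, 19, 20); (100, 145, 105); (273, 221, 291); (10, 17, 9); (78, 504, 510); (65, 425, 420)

3

(4,19,20): 4²+19² = 377 < 400 = 20² → obtuse
(100,145,105): 100²+105² = 21025 = 145² → right
(273,221,291): 221²+273² = 123370 > 84681 = 291² → acute
(10,17,9): 9²+10² = 181 < 289 = 17² → obtuse
(78,504,510): 78²+504² = 260100 = 510² → right
(65,425,420): 65²+420² = 180625 = 425² → right
3 of the 6 are right.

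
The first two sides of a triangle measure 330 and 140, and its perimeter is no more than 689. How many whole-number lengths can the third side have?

Triangle inequality: 190 < x < 470. Perimeter ≤ 689 gives x ≤ 689 − 330 − 140 = 219.
So 190 < x ≤ 219; integers 191 through 219: 29 values.

29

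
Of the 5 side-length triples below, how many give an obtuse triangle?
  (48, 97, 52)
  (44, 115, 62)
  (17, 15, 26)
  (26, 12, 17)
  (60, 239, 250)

(48,97,52): 48²+52² = 5008 < 9409 = 97² → obtuse
(44,115,62): 44+62 ≤ 115, not a triangle
(17,15,26): 15²+17² = 514 < 676 = 26² → obtuse
(26,12,17): 12²+17² = 433 < 676 = 26² → obtuse
(60,239,250): 60²+239² = 60721 < 62500 = 250² → obtuse
4 of the 5 are obtuse.

4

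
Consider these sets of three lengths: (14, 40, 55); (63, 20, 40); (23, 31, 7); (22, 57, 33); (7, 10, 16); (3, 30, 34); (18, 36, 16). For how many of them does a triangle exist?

(14,40,55): 14+40 ≤ 55 → not valid
(20,40,63): 20+40 ≤ 63 → not valid
(7,23,31): 7+23 ≤ 31 → not valid
(22,33,57): 22+33 ≤ 57 → not valid
(7,10,16): 7+10 > 16 → valid
(3,30,34): 3+30 ≤ 34 → not valid
(16,18,36): 16+18 ≤ 36 → not valid
1 of the 7 triples forms a triangle.

1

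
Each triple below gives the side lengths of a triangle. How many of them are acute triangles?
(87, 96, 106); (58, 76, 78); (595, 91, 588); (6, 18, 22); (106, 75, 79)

(87,96,106): 87²+96² = 16785 > 11236 = 106² → acute
(58,76,78): 58²+76² = 9140 > 6084 = 78² → acute
(595,91,588): 91²+588² = 354025 = 595² → right
(6,18,22): 6²+18² = 360 < 484 = 22² → obtuse
(106,75,79): 75²+79² = 11866 > 11236 = 106² → acute
3 of the 5 are acute.

3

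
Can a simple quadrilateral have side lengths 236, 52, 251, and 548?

For a quadrilateral, each side must be shorter than the sum of the others.
Here the longest side is 548, but the remaining 3 sides sum to only 539.

No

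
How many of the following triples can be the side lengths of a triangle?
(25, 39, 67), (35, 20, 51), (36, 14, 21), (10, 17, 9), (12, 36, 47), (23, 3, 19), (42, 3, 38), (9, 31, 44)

3

(25,39,67): 25+39 ≤ 67 → not valid
(20,35,51): 20+35 > 51 → valid
(14,21,36): 14+21 ≤ 36 → not valid
(9,10,17): 9+10 > 17 → valid
(12,36,47): 12+36 > 47 → valid
(3,19,23): 3+19 ≤ 23 → not valid
(3,38,42): 3+38 ≤ 42 → not valid
(9,31,44): 9+31 ≤ 44 → not valid
3 of the 8 triples form a triangle.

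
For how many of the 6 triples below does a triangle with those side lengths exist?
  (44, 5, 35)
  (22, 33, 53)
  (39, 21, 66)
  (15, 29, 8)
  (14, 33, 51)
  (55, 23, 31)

(5,35,44): 5+35 ≤ 44 → not valid
(22,33,53): 22+33 > 53 → valid
(21,39,66): 21+39 ≤ 66 → not valid
(8,15,29): 8+15 ≤ 29 → not valid
(14,33,51): 14+33 ≤ 51 → not valid
(23,31,55): 23+31 ≤ 55 → not valid
1 of the 6 triples forms a triangle.

1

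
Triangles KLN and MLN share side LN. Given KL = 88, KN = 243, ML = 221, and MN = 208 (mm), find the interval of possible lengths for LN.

155 < LN < 331

From triangle KLN: |88 − 243| < LN < 88 + 243, i.e. 155 < LN < 331.
From triangle MLN: 13 < LN < 429.
Both must hold, so LN lies in the intersection.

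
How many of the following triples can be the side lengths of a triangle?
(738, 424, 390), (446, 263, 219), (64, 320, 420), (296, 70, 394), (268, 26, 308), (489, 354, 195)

(390,424,738): 390+424 > 738 → valid
(219,263,446): 219+263 > 446 → valid
(64,320,420): 64+320 ≤ 420 → not valid
(70,296,394): 70+296 ≤ 394 → not valid
(26,268,308): 26+268 ≤ 308 → not valid
(195,354,489): 195+354 > 489 → valid
3 of the 6 triples form a triangle.

3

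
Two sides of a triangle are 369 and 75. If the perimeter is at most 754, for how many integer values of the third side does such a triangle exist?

Triangle inequality: 294 < x < 444. Perimeter ≤ 754 gives x ≤ 754 − 369 − 75 = 310.
So 294 < x ≤ 310; integers 295 through 310: 16 values.

16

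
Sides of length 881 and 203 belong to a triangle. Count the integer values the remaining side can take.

405

The third side lies in the open interval (678, 1084).
Integers from 679 to 1083 inclusive: 1083 − 679 + 1 = 405.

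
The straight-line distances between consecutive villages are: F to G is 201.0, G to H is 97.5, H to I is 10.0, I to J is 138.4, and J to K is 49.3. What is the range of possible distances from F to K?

The maximum is all hops collinear in one direction: 201.0 + 97.5 + 10.0 + 138.4 + 49.3 = 496.2.
The longest hop is 201.0; the others sum to 295.2. Since 201.0 ≤ 295.2, the path can fold back on itself completely, so the minimum distance is 0.

0 ≤ FK ≤ 496.2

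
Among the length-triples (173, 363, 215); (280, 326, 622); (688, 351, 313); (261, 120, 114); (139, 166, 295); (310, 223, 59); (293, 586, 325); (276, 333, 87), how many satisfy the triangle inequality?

(173,215,363): 173+215 > 363 → valid
(280,326,622): 280+326 ≤ 622 → not valid
(313,351,688): 313+351 ≤ 688 → not valid
(114,120,261): 114+120 ≤ 261 → not valid
(139,166,295): 139+166 > 295 → valid
(59,223,310): 59+223 ≤ 310 → not valid
(293,325,586): 293+325 > 586 → valid
(87,276,333): 87+276 > 333 → valid
4 of the 8 triples form a triangle.

4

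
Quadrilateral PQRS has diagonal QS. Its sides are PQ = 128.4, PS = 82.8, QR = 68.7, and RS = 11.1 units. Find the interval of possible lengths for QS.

From triangle PQS: |128.4 − 82.8| < QS < 128.4 + 82.8, i.e. 45.6 < QS < 211.2.
From triangle RQS: 57.6 < QS < 79.8.
Both must hold, so QS lies in the intersection.

57.6 < QS < 79.8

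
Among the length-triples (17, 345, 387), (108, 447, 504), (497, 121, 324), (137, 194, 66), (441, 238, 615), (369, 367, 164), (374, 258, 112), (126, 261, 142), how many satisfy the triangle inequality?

5

(17,345,387): 17+345 ≤ 387 → not valid
(108,447,504): 108+447 > 504 → valid
(121,324,497): 121+324 ≤ 497 → not valid
(66,137,194): 66+137 > 194 → valid
(238,441,615): 238+441 > 615 → valid
(164,367,369): 164+367 > 369 → valid
(112,258,374): 112+258 ≤ 374 → not valid
(126,142,261): 126+142 > 261 → valid
5 of the 8 triples form a triangle.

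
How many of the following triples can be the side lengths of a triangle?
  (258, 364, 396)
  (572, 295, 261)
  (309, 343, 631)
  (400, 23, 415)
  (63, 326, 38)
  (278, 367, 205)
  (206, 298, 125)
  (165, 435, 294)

6

(258,364,396): 258+364 > 396 → valid
(261,295,572): 261+295 ≤ 572 → not valid
(309,343,631): 309+343 > 631 → valid
(23,400,415): 23+400 > 415 → valid
(38,63,326): 38+63 ≤ 326 → not valid
(205,278,367): 205+278 > 367 → valid
(125,206,298): 125+206 > 298 → valid
(165,294,435): 165+294 > 435 → valid
6 of the 8 triples form a triangle.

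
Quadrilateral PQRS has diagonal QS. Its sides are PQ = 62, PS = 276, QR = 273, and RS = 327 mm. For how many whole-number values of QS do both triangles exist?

123

From triangle PQS: 214 < QS < 338.
From triangle RQS: 54 < QS < 600.
Intersection: 214 < QS < 338, so integers 215 through 337: 123 values.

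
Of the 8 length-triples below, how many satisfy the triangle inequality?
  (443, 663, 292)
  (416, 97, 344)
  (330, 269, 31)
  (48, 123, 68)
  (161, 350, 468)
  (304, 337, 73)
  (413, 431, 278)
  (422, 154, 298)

(292,443,663): 292+443 > 663 → valid
(97,344,416): 97+344 > 416 → valid
(31,269,330): 31+269 ≤ 330 → not valid
(48,68,123): 48+68 ≤ 123 → not valid
(161,350,468): 161+350 > 468 → valid
(73,304,337): 73+304 > 337 → valid
(278,413,431): 278+413 > 431 → valid
(154,298,422): 154+298 > 422 → valid
6 of the 8 triples form a triangle.

6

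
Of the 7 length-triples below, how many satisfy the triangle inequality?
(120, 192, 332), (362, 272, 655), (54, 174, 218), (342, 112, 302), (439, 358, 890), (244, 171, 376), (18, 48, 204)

(120,192,332): 120+192 ≤ 332 → not valid
(272,362,655): 272+362 ≤ 655 → not valid
(54,174,218): 54+174 > 218 → valid
(112,302,342): 112+302 > 342 → valid
(358,439,890): 358+439 ≤ 890 → not valid
(171,244,376): 171+244 > 376 → valid
(18,48,204): 18+48 ≤ 204 → not valid
3 of the 7 triples form a triangle.

3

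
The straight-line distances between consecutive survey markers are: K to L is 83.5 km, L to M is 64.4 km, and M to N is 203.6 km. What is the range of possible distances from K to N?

55.7 ≤ KN ≤ 351.5 km

The maximum is all hops collinear in one direction: 83.5 + 64.4 + 203.6 = 351.5.
The longest hop is 203.6; the others sum to 147.9. Folding the others back against it leaves at least 203.6 − 147.9 = 55.7.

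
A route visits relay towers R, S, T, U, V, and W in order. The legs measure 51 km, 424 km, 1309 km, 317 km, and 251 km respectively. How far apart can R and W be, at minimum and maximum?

266 ≤ RW ≤ 2352 km

The maximum is all hops collinear in one direction: 51 + 424 + 1309 + 317 + 251 = 2352.
The longest hop is 1309; the others sum to 1043. Folding the others back against it leaves at least 1309 − 1043 = 266.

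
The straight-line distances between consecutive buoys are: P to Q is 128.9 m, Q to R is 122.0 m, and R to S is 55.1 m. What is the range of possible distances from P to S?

The maximum is all hops collinear in one direction: 128.9 + 122.0 + 55.1 = 306.0.
The longest hop is 128.9; the others sum to 177.1. Since 128.9 ≤ 177.1, the path can fold back on itself completely, so the minimum distance is 0.

0 ≤ PS ≤ 306.0 m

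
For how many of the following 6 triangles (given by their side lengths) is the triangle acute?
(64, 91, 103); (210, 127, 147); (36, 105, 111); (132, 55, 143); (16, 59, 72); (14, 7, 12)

1

(64,91,103): 64²+91² = 12377 > 10609 = 103² → acute
(210,127,147): 127²+147² = 37738 < 44100 = 210² → obtuse
(36,105,111): 36²+105² = 12321 = 111² → right
(132,55,143): 55²+132² = 20449 = 143² → right
(16,59,72): 16²+59² = 3737 < 5184 = 72² → obtuse
(14,7,12): 7²+12² = 193 < 196 = 14² → obtuse
1 of the 6 is acute.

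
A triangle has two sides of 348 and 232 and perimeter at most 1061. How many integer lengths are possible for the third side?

365

Triangle inequality: 116 < x < 580. Perimeter ≤ 1061 gives x ≤ 1061 − 348 − 232 = 481.
So 116 < x ≤ 481; integers 117 through 481: 365 values.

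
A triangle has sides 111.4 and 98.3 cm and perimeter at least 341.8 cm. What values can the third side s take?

Triangle inequality alone gives 13.1 < s < 209.7.
The perimeter condition gives s ≥ 341.8 − 111.4 − 98.3 = 132.1.
Intersecting the two: 132.1 ≤ s < 209.7.

132.1 ≤ s < 209.7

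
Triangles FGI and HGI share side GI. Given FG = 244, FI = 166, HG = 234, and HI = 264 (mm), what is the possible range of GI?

From triangle FGI: |244 − 166| < GI < 244 + 166, i.e. 78 < GI < 410.
From triangle HGI: 30 < GI < 498.
Both must hold, so GI lies in the intersection.

78 < GI < 410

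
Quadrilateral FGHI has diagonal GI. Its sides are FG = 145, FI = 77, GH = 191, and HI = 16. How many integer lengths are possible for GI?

31

From triangle FGI: 68 < GI < 222.
From triangle HGI: 175 < GI < 207.
Intersection: 175 < GI < 207, so integers 176 through 206: 31 values.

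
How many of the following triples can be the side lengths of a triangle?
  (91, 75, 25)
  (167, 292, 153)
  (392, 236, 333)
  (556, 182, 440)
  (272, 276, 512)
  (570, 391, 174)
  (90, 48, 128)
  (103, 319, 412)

(25,75,91): 25+75 > 91 → valid
(153,167,292): 153+167 > 292 → valid
(236,333,392): 236+333 > 392 → valid
(182,440,556): 182+440 > 556 → valid
(272,276,512): 272+276 > 512 → valid
(174,391,570): 174+391 ≤ 570 → not valid
(48,90,128): 48+90 > 128 → valid
(103,319,412): 103+319 > 412 → valid
7 of the 8 triples form a triangle.

7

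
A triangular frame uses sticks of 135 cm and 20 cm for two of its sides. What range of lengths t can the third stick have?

115 < t < 155

By the triangle inequality, t must be less than 135 + 20 = 155 and greater than |135 − 20| = 115.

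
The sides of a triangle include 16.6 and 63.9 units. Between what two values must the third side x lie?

By the triangle inequality, x must be less than 16.6 + 63.9 = 80.5 and greater than |16.6 − 63.9| = 47.3.

47.3 < x < 80.5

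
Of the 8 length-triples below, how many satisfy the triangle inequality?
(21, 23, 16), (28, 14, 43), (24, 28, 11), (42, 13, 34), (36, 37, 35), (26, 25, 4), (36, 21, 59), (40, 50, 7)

5

(16,21,23): 16+21 > 23 → valid
(14,28,43): 14+28 ≤ 43 → not valid
(11,24,28): 11+24 > 28 → valid
(13,34,42): 13+34 > 42 → valid
(35,36,37): 35+36 > 37 → valid
(4,25,26): 4+25 > 26 → valid
(21,36,59): 21+36 ≤ 59 → not valid
(7,40,50): 7+40 ≤ 50 → not valid
5 of the 8 triples form a triangle.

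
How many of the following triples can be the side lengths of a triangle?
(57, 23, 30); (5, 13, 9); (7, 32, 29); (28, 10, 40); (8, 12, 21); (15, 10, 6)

(23,30,57): 23+30 ≤ 57 → not valid
(5,9,13): 5+9 > 13 → valid
(7,29,32): 7+29 > 32 → valid
(10,28,40): 10+28 ≤ 40 → not valid
(8,12,21): 8+12 ≤ 21 → not valid
(6,10,15): 6+10 > 15 → valid
3 of the 6 triples form a triangle.

3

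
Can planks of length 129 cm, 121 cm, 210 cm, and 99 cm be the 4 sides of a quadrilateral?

Yes

A quadrilateral exists iff every side is shorter than the sum of the others — equivalently, the longest side is less than the sum of the rest.
Longest side 210 < 349 (sum of the remaining 3), so yes.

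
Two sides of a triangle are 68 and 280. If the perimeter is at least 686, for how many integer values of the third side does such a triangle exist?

Triangle inequality: 212 < x < 348. Perimeter ≥ 686 gives x ≥ 686 − 68 − 280 = 338.
So 338 ≤ x < 348; integers 338 through 347: 10 values.

10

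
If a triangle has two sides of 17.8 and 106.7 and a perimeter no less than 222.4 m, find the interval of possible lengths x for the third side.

Triangle inequality alone gives 88.9 < x < 124.5.
The perimeter condition gives x ≥ 222.4 − 17.8 − 106.7 = 97.9.
Intersecting the two: 97.9 ≤ x < 124.5.

97.9 ≤ x < 124.5 m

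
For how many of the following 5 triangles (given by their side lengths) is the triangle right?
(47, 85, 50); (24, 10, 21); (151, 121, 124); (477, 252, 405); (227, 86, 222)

(47,85,50): 47²+50² = 4709 < 7225 = 85² → obtuse
(24,10,21): 10²+21² = 541 < 576 = 24² → obtuse
(151,121,124): 121²+124² = 30017 > 22801 = 151² → acute
(477,252,405): 252²+405² = 227529 = 477² → right
(227,86,222): 86²+222² = 56680 > 51529 = 227² → acute
1 of the 5 is right.

1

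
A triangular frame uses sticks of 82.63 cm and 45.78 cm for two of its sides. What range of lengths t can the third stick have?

By the triangle inequality, t must be less than 82.63 + 45.78 = 128.41 and greater than |82.63 − 45.78| = 36.85.

36.85 < t < 128.41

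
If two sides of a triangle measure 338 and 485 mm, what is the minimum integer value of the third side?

The third side must be strictly greater than |338 − 485| = 147.
The smallest integer above 147 is 148.

148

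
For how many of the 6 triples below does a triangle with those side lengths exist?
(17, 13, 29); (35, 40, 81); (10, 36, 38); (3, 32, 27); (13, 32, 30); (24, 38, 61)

4

(13,17,29): 13+17 > 29 → valid
(35,40,81): 35+40 ≤ 81 → not valid
(10,36,38): 10+36 > 38 → valid
(3,27,32): 3+27 ≤ 32 → not valid
(13,30,32): 13+30 > 32 → valid
(24,38,61): 24+38 > 61 → valid
4 of the 6 triples form a triangle.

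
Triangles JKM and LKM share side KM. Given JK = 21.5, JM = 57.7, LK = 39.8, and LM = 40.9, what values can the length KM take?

36.2 < KM < 79.2

From triangle JKM: |21.5 − 57.7| < KM < 21.5 + 57.7, i.e. 36.2 < KM < 79.2.
From triangle LKM: 1.1 < KM < 80.7.
Both must hold, so KM lies in the intersection.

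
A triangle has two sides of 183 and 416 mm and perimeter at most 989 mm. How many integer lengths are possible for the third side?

Triangle inequality: 233 < x < 599. Perimeter ≤ 989 gives x ≤ 989 − 183 − 416 = 390.
So 233 < x ≤ 390; integers 234 through 390: 157 values.

157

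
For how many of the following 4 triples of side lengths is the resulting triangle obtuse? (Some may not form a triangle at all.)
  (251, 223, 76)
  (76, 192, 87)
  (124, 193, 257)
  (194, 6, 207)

(251,223,76): 76²+223² = 55505 < 63001 = 251² → obtuse
(76,192,87): 76+87 ≤ 192, not a triangle
(124,193,257): 124²+193² = 52625 < 66049 = 257² → obtuse
(194,6,207): 6+194 ≤ 207, not a triangle
2 of the 4 are obtuse.

2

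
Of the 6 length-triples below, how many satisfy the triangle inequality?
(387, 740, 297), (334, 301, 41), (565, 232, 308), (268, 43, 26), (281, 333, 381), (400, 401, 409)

(297,387,740): 297+387 ≤ 740 → not valid
(41,301,334): 41+301 > 334 → valid
(232,308,565): 232+308 ≤ 565 → not valid
(26,43,268): 26+43 ≤ 268 → not valid
(281,333,381): 281+333 > 381 → valid
(400,401,409): 400+401 > 409 → valid
3 of the 6 triples form a triangle.

3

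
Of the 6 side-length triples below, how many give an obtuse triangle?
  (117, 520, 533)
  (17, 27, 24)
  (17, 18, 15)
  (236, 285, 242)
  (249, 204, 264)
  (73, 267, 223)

(117,520,533): 117²+520² = 284089 = 533² → right
(17,27,24): 17²+24² = 865 > 729 = 27² → acute
(17,18,15): 15²+17² = 514 > 324 = 18² → acute
(236,285,242): 236²+242² = 114260 > 81225 = 285² → acute
(249,204,264): 204²+249² = 103617 > 69696 = 264² → acute
(73,267,223): 73²+223² = 55058 < 71289 = 267² → obtuse
1 of the 6 is obtuse.

1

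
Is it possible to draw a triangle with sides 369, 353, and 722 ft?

The two shorter sides sum to 722, exactly equal to the longest side 722.
That gives only a degenerate (flat) triangle — the inequality must be strict.

No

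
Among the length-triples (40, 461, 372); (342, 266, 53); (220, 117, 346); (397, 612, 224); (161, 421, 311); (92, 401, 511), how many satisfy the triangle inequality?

(40,372,461): 40+372 ≤ 461 → not valid
(53,266,342): 53+266 ≤ 342 → not valid
(117,220,346): 117+220 ≤ 346 → not valid
(224,397,612): 224+397 > 612 → valid
(161,311,421): 161+311 > 421 → valid
(92,401,511): 92+401 ≤ 511 → not valid
2 of the 6 triples form a triangle.

2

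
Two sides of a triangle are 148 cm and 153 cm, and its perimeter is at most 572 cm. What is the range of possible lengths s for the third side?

5 < s ≤ 271

Triangle inequality alone gives 5 < s < 301.
The perimeter condition gives s ≤ 572 − 148 − 153 = 271.
Intersecting the two: 5 < s ≤ 271.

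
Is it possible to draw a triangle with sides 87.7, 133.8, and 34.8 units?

The longest side is 133.8, but the other two sum to only 122.5.
122.5 < 133.8, so the triangle inequality fails.

No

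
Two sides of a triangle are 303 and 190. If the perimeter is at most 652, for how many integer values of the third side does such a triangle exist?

Triangle inequality: 113 < x < 493. Perimeter ≤ 652 gives x ≤ 652 − 303 − 190 = 159.
So 113 < x ≤ 159; integers 114 through 159: 46 values.

46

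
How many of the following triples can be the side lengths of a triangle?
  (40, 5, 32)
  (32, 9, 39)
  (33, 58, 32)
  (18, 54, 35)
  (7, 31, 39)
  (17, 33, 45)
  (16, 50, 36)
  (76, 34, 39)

(5,32,40): 5+32 ≤ 40 → not valid
(9,32,39): 9+32 > 39 → valid
(32,33,58): 32+33 > 58 → valid
(18,35,54): 18+35 ≤ 54 → not valid
(7,31,39): 7+31 ≤ 39 → not valid
(17,33,45): 17+33 > 45 → valid
(16,36,50): 16+36 > 50 → valid
(34,39,76): 34+39 ≤ 76 → not valid
4 of the 8 triples form a triangle.

4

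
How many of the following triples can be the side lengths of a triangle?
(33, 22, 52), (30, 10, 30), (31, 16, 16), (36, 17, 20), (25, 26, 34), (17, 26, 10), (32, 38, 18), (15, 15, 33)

(22,33,52): 22+33 > 52 → valid
(10,30,30): 10+30 > 30 → valid
(16,16,31): 16+16 > 31 → valid
(17,20,36): 17+20 > 36 → valid
(25,26,34): 25+26 > 34 → valid
(10,17,26): 10+17 > 26 → valid
(18,32,38): 18+32 > 38 → valid
(15,15,33): 15+15 ≤ 33 → not valid
7 of the 8 triples form a triangle.

7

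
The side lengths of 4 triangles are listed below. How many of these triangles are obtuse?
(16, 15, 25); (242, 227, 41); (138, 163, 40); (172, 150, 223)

(16,15,25): 15²+16² = 481 < 625 = 25² → obtuse
(242,227,41): 41²+227² = 53210 < 58564 = 242² → obtuse
(138,163,40): 40²+138² = 20644 < 26569 = 163² → obtuse
(172,150,223): 150²+172² = 52084 > 49729 = 223² → acute
3 of the 4 are obtuse.

3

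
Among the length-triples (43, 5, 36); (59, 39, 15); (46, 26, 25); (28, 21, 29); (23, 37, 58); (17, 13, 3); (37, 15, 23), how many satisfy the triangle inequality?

(5,36,43): 5+36 ≤ 43 → not valid
(15,39,59): 15+39 ≤ 59 → not valid
(25,26,46): 25+26 > 46 → valid
(21,28,29): 21+28 > 29 → valid
(23,37,58): 23+37 > 58 → valid
(3,13,17): 3+13 ≤ 17 → not valid
(15,23,37): 15+23 > 37 → valid
4 of the 7 triples form a triangle.

4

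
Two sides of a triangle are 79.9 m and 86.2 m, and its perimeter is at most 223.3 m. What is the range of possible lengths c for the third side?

6.3 < c ≤ 57.2 m

Triangle inequality alone gives 6.3 < c < 166.1.
The perimeter condition gives c ≤ 223.3 − 79.9 − 86.2 = 57.2.
Intersecting the two: 6.3 < c ≤ 57.2.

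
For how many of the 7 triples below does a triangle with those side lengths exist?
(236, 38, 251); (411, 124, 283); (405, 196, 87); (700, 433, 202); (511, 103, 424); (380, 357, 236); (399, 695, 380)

4

(38,236,251): 38+236 > 251 → valid
(124,283,411): 124+283 ≤ 411 → not valid
(87,196,405): 87+196 ≤ 405 → not valid
(202,433,700): 202+433 ≤ 700 → not valid
(103,424,511): 103+424 > 511 → valid
(236,357,380): 236+357 > 380 → valid
(380,399,695): 380+399 > 695 → valid
4 of the 7 triples form a triangle.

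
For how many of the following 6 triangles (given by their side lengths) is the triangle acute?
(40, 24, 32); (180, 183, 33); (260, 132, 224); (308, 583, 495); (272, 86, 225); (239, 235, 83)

(40,24,32): 24²+32² = 1600 = 40² → right
(180,183,33): 33²+180² = 33489 = 183² → right
(260,132,224): 132²+224² = 67600 = 260² → right
(308,583,495): 308²+495² = 339889 = 583² → right
(272,86,225): 86²+225² = 58021 < 73984 = 272² → obtuse
(239,235,83): 83²+235² = 62114 > 57121 = 239² → acute
1 of the 6 is acute.

1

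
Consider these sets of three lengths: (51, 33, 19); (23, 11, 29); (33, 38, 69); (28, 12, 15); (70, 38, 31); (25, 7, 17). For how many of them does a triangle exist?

(19,33,51): 19+33 > 51 → valid
(11,23,29): 11+23 > 29 → valid
(33,38,69): 33+38 > 69 → valid
(12,15,28): 12+15 ≤ 28 → not valid
(31,38,70): 31+38 ≤ 70 → not valid
(7,17,25): 7+17 ≤ 25 → not valid
3 of the 6 triples form a triangle.

3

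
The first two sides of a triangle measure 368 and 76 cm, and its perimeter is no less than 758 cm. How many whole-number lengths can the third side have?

130

Triangle inequality: 292 < x < 444. Perimeter ≥ 758 gives x ≥ 758 − 368 − 76 = 314.
So 314 ≤ x < 444; integers 314 through 443: 130 values.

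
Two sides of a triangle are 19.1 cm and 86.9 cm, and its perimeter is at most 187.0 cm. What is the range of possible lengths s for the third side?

67.8 < s ≤ 81.0 cm

Triangle inequality alone gives 67.8 < s < 106.0.
The perimeter condition gives s ≤ 187.0 − 19.1 − 86.9 = 81.0.
Intersecting the two: 67.8 < s ≤ 81.0.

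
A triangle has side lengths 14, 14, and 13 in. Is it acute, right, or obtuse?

Compare the square of the longest side to the sum of squares of the other two: 13² + 14² = 365 > 196 = 14².

acute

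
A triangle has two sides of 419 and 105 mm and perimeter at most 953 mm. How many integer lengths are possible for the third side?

Triangle inequality: 314 < x < 524. Perimeter ≤ 953 gives x ≤ 953 − 419 − 105 = 429.
So 314 < x ≤ 429; integers 315 through 429: 115 values.

115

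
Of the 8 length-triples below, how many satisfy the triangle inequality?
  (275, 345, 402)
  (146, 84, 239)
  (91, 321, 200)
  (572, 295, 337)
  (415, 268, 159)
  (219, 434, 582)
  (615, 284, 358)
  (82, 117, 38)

6

(275,345,402): 275+345 > 402 → valid
(84,146,239): 84+146 ≤ 239 → not valid
(91,200,321): 91+200 ≤ 321 → not valid
(295,337,572): 295+337 > 572 → valid
(159,268,415): 159+268 > 415 → valid
(219,434,582): 219+434 > 582 → valid
(284,358,615): 284+358 > 615 → valid
(38,82,117): 38+82 > 117 → valid
6 of the 8 triples form a triangle.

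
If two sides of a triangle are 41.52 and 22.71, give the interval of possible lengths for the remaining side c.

By the triangle inequality, c must be less than 41.52 + 22.71 = 64.23 and greater than |41.52 − 22.71| = 18.81.

18.81 < c < 64.23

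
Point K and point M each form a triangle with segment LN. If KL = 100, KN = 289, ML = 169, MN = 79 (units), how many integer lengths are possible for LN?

From triangle KLN: 189 < LN < 389.
From triangle MLN: 90 < LN < 248.
Intersection: 189 < LN < 248, so integers 190 through 247: 58 values.

58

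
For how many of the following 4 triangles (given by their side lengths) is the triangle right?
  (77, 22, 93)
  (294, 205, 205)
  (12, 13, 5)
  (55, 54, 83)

1

(77,22,93): 22²+77² = 6413 < 8649 = 93² → obtuse
(294,205,205): 205²+205² = 84050 < 86436 = 294² → obtuse
(12,13,5): 5²+12² = 169 = 13² → right
(55,54,83): 54²+55² = 5941 < 6889 = 83² → obtuse
1 of the 4 is right.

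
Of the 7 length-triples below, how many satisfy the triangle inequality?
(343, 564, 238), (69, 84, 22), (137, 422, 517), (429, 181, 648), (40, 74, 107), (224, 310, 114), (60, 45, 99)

6

(238,343,564): 238+343 > 564 → valid
(22,69,84): 22+69 > 84 → valid
(137,422,517): 137+422 > 517 → valid
(181,429,648): 181+429 ≤ 648 → not valid
(40,74,107): 40+74 > 107 → valid
(114,224,310): 114+224 > 310 → valid
(45,60,99): 45+60 > 99 → valid
6 of the 7 triples form a triangle.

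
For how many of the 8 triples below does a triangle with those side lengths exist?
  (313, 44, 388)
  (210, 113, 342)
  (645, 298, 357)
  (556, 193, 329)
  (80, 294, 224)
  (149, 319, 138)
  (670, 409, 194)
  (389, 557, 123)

(44,313,388): 44+313 ≤ 388 → not valid
(113,210,342): 113+210 ≤ 342 → not valid
(298,357,645): 298+357 > 645 → valid
(193,329,556): 193+329 ≤ 556 → not valid
(80,224,294): 80+224 > 294 → valid
(138,149,319): 138+149 ≤ 319 → not valid
(194,409,670): 194+409 ≤ 670 → not valid
(123,389,557): 123+389 ≤ 557 → not valid
2 of the 8 triples form a triangle.

2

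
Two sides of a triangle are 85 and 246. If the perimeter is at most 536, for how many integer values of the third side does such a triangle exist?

44

Triangle inequality: 161 < x < 331. Perimeter ≤ 536 gives x ≤ 536 − 85 − 246 = 205.
So 161 < x ≤ 205; integers 162 through 205: 44 values.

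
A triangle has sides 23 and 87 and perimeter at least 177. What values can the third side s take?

Triangle inequality alone gives 64 < s < 110.
The perimeter condition gives s ≥ 177 − 23 − 87 = 67.
Intersecting the two: 67 ≤ s < 110.

67 ≤ s < 110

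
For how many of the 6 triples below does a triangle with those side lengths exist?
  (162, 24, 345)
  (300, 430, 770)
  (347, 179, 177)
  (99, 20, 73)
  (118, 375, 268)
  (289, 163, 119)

(24,162,345): 24+162 ≤ 345 → not valid
(300,430,770): 300+430 ≤ 770 → not valid
(177,179,347): 177+179 > 347 → valid
(20,73,99): 20+73 ≤ 99 → not valid
(118,268,375): 118+268 > 375 → valid
(119,163,289): 119+163 ≤ 289 → not valid
2 of the 6 triples form a triangle.

2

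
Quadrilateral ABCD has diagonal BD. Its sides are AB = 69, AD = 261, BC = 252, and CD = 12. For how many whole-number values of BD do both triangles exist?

23

From triangle ABD: 192 < BD < 330.
From triangle CBD: 240 < BD < 264.
Intersection: 240 < BD < 264, so integers 241 through 263: 23 values.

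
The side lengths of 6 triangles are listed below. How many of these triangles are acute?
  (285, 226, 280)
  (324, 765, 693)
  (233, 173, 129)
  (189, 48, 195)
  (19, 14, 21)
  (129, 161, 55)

(285,226,280): 226²+280² = 129476 > 81225 = 285² → acute
(324,765,693): 324²+693² = 585225 = 765² → right
(233,173,129): 129²+173² = 46570 < 54289 = 233² → obtuse
(189,48,195): 48²+189² = 38025 = 195² → right
(19,14,21): 14²+19² = 557 > 441 = 21² → acute
(129,161,55): 55²+129² = 19666 < 25921 = 161² → obtuse
2 of the 6 are acute.

2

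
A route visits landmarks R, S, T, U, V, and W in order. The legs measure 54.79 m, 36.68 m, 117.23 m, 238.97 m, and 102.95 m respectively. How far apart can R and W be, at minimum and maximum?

The maximum is all hops collinear in one direction: 54.79 + 36.68 + 117.23 + 238.97 + 102.95 = 550.62.
The longest hop is 238.97; the others sum to 311.65. Since 238.97 ≤ 311.65, the path can fold back on itself completely, so the minimum distance is 0.

0 ≤ RW ≤ 550.62 m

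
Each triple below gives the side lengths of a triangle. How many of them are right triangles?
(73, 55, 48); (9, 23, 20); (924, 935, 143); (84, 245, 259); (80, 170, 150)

(73,55,48): 48²+55² = 5329 = 73² → right
(9,23,20): 9²+20² = 481 < 529 = 23² → obtuse
(924,935,143): 143²+924² = 874225 = 935² → right
(84,245,259): 84²+245² = 67081 = 259² → right
(80,170,150): 80²+150² = 28900 = 170² → right
4 of the 5 are right.

4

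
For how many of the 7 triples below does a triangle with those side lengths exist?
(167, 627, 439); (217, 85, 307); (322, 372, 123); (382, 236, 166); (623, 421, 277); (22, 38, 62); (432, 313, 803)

3

(167,439,627): 167+439 ≤ 627 → not valid
(85,217,307): 85+217 ≤ 307 → not valid
(123,322,372): 123+322 > 372 → valid
(166,236,382): 166+236 > 382 → valid
(277,421,623): 277+421 > 623 → valid
(22,38,62): 22+38 ≤ 62 → not valid
(313,432,803): 313+432 ≤ 803 → not valid
3 of the 7 triples form a triangle.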